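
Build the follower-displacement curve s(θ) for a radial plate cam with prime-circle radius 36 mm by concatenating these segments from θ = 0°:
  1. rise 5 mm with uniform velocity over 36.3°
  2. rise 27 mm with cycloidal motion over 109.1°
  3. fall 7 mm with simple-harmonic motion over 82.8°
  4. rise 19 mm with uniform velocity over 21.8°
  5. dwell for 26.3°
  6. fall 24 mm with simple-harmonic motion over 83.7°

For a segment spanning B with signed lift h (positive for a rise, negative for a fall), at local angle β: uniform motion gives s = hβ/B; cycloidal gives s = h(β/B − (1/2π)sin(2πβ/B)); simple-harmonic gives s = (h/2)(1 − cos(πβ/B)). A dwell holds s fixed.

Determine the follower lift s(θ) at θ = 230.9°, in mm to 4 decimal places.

seg 1 [0°–36.3°] uniform, h=5: full span → s += 5 → s = 5.0000
seg 2 [36.3°–145.4°] cycloidal, h=27: full span → s += 27 → s = 32.0000
seg 3 [145.4°–228.2°] simple-harmonic, h=-7: full span → s += -7 → s = 25.0000
seg 4 [228.2°–250°] uniform, h=19: θ=230.9° here. β=2.7, B=21.8. 19·2.7/21.8 = 2.3532 → s = 27.3532

27.3532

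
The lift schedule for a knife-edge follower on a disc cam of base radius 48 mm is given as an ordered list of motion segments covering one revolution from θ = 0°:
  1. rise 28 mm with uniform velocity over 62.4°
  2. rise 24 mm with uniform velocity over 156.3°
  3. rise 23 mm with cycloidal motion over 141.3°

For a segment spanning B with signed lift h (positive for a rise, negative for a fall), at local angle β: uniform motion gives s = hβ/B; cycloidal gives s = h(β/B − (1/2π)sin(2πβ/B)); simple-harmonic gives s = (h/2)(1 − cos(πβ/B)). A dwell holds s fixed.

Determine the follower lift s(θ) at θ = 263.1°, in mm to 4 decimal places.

seg 1 [0°–62.4°] uniform, h=28: full span → s += 28 → s = 28.0000
seg 2 [62.4°–218.7°] uniform, h=24: full span → s += 24 → s = 52.0000
seg 3 [218.7°–360°] cycloidal, h=23: θ=263.1° here. β=44.4, B=141.3. 23·(0.3142 − sin(2π·0.3142)/(2π)) = 3.8606 → s = 55.8606

55.8606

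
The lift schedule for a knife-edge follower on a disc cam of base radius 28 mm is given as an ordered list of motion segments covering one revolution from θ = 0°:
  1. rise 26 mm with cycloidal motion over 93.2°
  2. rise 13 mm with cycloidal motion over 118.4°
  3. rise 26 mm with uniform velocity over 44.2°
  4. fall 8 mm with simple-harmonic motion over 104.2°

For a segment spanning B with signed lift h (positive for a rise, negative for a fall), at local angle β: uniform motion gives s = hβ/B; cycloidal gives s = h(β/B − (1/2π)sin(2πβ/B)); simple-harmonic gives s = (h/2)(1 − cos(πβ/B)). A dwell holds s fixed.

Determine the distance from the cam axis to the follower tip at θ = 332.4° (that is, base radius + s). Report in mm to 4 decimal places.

seg 1 [0°–93.2°] cycloidal, h=26: full span → s += 26 → s = 26.0000
seg 2 [93.2°–211.6°] cycloidal, h=13: full span → s += 13 → s = 39.0000
seg 3 [211.6°–255.8°] uniform, h=26: full span → s += 26 → s = 65.0000
seg 4 [255.8°–360°] simple-harmonic, h=-8: θ=332.4° here. β=76.6, B=104.2. -8/2·(1 − cos(π·0.7351)) = -6.6932 → s = 58.3068
radial distance = base radius + s = 28 + 58.3068 = 86.3068

86.3068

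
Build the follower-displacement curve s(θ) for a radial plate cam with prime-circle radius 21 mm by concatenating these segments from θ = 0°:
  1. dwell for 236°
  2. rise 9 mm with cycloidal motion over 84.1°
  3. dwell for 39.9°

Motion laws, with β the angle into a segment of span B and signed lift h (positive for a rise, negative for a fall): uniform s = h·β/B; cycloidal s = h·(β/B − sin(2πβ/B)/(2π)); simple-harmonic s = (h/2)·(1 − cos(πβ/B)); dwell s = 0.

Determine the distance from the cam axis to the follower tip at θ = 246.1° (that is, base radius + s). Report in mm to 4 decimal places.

seg 1 [0°–236°] dwell: s stays 0.0000
seg 2 [236°–320.1°] cycloidal, h=9: θ=246.1° here. β=10.1, B=84.1. 9·(0.1201 − sin(2π·0.1201)/(2π)) = 0.0997 → s = 0.0997
radial distance = base radius + s = 21 + 0.0997 = 21.0997

21.0997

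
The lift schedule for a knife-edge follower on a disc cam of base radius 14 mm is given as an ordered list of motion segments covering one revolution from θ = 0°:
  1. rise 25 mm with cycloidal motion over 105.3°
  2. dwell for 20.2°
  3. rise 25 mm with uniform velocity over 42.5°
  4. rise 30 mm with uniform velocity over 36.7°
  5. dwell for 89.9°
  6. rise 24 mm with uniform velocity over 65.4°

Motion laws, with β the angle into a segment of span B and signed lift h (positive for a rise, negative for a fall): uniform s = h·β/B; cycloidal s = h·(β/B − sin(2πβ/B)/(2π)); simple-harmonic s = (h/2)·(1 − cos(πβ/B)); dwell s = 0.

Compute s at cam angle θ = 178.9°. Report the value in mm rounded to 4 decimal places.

seg 1 [0°–105.3°] cycloidal, h=25: full span → s += 25 → s = 25.0000
seg 2 [105.3°–125.5°] dwell: s stays 25.0000
seg 3 [125.5°–168°] uniform, h=25: full span → s += 25 → s = 50.0000
seg 4 [168°–204.7°] uniform, h=30: θ=178.9° here. β=10.9, B=36.7. 30·10.9/36.7 = 8.9101 → s = 58.9101

58.9101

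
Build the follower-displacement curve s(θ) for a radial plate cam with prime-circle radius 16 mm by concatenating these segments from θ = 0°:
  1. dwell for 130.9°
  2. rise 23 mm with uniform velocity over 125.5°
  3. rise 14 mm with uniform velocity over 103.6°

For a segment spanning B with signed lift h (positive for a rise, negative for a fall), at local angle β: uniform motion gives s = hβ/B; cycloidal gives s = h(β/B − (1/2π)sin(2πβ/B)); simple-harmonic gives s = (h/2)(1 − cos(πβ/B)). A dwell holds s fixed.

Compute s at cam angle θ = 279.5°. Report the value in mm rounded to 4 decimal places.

seg 1 [0°–130.9°] dwell: s stays 0.0000
seg 2 [130.9°–256.4°] uniform, h=23: full span → s += 23 → s = 23.0000
seg 3 [256.4°–360°] uniform, h=14: θ=279.5° here. β=23.1, B=103.6. 14·23.1/103.6 = 3.1216 → s = 26.1216

26.1216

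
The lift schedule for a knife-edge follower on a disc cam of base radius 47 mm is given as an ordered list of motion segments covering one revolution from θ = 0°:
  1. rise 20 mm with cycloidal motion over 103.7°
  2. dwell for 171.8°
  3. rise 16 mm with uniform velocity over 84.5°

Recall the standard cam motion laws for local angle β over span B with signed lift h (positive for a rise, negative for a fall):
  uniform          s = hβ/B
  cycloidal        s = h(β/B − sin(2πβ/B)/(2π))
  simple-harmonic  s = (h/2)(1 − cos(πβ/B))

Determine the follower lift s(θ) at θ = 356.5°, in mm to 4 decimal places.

seg 1 [0°–103.7°] cycloidal, h=20: full span → s += 20 → s = 20.0000
seg 2 [103.7°–275.5°] dwell: s stays 20.0000
seg 3 [275.5°–360°] uniform, h=16: θ=356.5° here. β=81, B=84.5. 16·81/84.5 = 15.3373 → s = 35.3373

35.3373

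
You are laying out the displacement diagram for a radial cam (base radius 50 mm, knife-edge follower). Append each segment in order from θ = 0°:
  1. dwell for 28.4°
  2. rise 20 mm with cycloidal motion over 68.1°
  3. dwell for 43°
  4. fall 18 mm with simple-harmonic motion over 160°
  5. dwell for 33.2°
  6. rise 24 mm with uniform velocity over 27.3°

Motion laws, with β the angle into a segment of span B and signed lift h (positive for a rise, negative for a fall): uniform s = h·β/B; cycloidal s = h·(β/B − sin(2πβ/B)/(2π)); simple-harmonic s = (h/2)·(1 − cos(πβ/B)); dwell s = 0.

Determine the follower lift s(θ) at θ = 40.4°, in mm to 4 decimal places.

seg 1 [0°–28.4°] dwell: s stays 0.0000
seg 2 [28.4°–96.5°] cycloidal, h=20: θ=40.4° here. β=12, B=68.1. 20·(0.1762 − sin(2π·0.1762)/(2π)) = 0.6771 → s = 0.6771

0.6771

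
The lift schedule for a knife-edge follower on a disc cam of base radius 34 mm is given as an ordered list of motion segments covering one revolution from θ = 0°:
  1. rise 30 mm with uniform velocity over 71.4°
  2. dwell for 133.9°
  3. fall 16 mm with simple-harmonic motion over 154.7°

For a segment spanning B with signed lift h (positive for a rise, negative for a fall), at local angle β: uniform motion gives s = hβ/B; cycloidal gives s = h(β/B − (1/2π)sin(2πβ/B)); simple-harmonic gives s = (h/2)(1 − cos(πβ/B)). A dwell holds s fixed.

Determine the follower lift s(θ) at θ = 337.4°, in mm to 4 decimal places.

seg 1 [0°–71.4°] uniform, h=30: full span → s += 30 → s = 30.0000
seg 2 [71.4°–205.3°] dwell: s stays 30.0000
seg 3 [205.3°–360°] simple-harmonic, h=-16: θ=337.4° here. β=132.1, B=154.7. -16/2·(1 − cos(π·0.8539)) = -15.1721 → s = 14.8279

14.8279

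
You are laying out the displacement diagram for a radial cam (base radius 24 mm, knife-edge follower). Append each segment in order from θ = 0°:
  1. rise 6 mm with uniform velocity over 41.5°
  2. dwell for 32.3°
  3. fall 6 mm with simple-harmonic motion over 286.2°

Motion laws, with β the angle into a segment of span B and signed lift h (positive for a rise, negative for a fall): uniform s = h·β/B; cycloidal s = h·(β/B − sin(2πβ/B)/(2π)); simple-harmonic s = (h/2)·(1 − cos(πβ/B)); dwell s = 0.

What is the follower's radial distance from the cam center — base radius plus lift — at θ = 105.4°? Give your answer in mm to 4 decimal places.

seg 1 [0°–41.5°] uniform, h=6: full span → s += 6 → s = 6.0000
seg 2 [41.5°–73.8°] dwell: s stays 6.0000
seg 3 [73.8°–360°] simple-harmonic, h=-6: θ=105.4° here. β=31.6, B=286.2. -6/2·(1 − cos(π·0.1104)) = -0.1787 → s = 5.8213
radial distance = base radius + s = 24 + 5.8213 = 29.8213

29.8213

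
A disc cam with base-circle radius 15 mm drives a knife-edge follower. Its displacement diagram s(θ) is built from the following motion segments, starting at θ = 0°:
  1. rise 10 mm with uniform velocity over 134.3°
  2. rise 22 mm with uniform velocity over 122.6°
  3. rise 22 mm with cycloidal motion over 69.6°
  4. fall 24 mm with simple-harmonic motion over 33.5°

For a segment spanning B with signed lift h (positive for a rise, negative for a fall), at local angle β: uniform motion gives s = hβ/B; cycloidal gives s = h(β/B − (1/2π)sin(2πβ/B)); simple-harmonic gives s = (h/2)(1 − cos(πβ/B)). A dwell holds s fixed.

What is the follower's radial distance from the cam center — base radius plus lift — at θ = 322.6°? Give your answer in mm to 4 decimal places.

seg 1 [0°–134.3°] uniform, h=10: full span → s += 10 → s = 10.0000
seg 2 [134.3°–256.9°] uniform, h=22: full span → s += 22 → s = 32.0000
seg 3 [256.9°–326.5°] cycloidal, h=22: θ=322.6° here. β=65.7, B=69.6. 22·(0.9440 − sin(2π·0.9440)/(2π)) = 21.9747 → s = 53.9747
radial distance = base radius + s = 15 + 53.9747 = 68.9747

68.9747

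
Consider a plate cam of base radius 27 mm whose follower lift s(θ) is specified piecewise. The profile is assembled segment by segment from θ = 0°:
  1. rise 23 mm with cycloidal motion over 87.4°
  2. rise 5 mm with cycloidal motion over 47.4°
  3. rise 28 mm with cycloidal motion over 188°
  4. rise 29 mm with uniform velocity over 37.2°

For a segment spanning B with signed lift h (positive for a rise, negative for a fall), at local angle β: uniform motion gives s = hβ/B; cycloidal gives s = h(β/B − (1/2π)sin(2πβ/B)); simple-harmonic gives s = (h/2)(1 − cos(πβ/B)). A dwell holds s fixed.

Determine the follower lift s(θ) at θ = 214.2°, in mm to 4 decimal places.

seg 1 [0°–87.4°] cycloidal, h=23: full span → s += 23 → s = 23.0000
seg 2 [87.4°–134.8°] cycloidal, h=5: full span → s += 5 → s = 28.0000
seg 3 [134.8°–322.8°] cycloidal, h=28: θ=214.2° here. β=79.4, B=188. 28·(0.4223 − sin(2π·0.4223)/(2π)) = 9.7363 → s = 37.7363

37.7363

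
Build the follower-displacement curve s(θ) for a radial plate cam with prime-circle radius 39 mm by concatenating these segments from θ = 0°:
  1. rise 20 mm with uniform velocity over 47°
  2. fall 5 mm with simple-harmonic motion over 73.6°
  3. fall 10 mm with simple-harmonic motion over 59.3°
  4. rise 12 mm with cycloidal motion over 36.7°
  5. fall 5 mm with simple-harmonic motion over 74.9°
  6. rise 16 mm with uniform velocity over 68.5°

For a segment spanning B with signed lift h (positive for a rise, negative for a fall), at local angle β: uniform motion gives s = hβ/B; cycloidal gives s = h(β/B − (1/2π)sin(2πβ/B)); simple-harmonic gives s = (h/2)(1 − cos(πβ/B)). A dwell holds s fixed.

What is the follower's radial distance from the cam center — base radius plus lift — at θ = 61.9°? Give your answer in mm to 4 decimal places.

seg 1 [0°–47°] uniform, h=20: full span → s += 20 → s = 20.0000
seg 2 [47°–120.6°] simple-harmonic, h=-5: θ=61.9° here. β=14.9, B=73.6. -5/2·(1 − cos(π·0.2024)) = -0.4888 → s = 19.5112
radial distance = base radius + s = 39 + 19.5112 = 58.5112

58.5112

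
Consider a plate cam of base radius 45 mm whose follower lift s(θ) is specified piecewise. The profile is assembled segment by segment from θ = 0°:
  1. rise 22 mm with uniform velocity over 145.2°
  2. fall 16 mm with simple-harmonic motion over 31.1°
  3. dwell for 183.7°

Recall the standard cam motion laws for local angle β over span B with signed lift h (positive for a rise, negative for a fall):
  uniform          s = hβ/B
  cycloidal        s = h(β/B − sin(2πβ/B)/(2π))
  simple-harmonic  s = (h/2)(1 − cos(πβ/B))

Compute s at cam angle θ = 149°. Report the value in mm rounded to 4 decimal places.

seg 1 [0°–145.2°] uniform, h=22: full span → s += 22 → s = 22.0000
seg 2 [145.2°–176.3°] simple-harmonic, h=-16: θ=149° here. β=3.8, B=31.1. -16/2·(1 − cos(π·0.1222)) = -0.5822 → s = 21.4178

21.4178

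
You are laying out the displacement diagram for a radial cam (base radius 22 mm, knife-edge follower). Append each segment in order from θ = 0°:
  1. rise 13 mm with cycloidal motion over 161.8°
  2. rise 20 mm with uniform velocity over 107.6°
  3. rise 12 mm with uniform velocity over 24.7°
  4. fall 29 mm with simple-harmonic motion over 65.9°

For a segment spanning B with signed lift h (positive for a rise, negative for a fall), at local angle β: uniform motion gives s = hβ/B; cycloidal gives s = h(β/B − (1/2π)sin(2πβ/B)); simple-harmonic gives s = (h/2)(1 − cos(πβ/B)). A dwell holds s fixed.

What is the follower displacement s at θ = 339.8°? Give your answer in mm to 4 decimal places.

seg 1 [0°–161.8°] cycloidal, h=13: full span → s += 13 → s = 13.0000
seg 2 [161.8°–269.4°] uniform, h=20: full span → s += 20 → s = 33.0000
seg 3 [269.4°–294.1°] uniform, h=12: full span → s += 12 → s = 45.0000
seg 4 [294.1°–360°] simple-harmonic, h=-29: θ=339.8° here. β=45.7, B=65.9. -29/2·(1 − cos(π·0.6935)) = -22.7806 → s = 22.2194

22.2194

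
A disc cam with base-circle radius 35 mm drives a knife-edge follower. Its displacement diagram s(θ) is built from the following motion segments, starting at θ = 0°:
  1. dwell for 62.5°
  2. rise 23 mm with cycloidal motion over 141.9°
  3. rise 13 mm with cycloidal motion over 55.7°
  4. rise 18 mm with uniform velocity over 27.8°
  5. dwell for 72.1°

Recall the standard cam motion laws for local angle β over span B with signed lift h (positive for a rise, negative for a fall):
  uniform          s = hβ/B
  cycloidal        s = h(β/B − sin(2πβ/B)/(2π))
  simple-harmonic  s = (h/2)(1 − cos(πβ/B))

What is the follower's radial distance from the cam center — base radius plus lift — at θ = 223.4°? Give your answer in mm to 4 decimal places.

seg 1 [0°–62.5°] dwell: s stays 0.0000
seg 2 [62.5°–204.4°] cycloidal, h=23: full span → s += 23 → s = 23.0000
seg 3 [204.4°–260.1°] cycloidal, h=13: θ=223.4° here. β=19, B=55.7. 13·(0.3411 − sin(2π·0.3411)/(2π)) = 2.6953 → s = 25.6953
radial distance = base radius + s = 35 + 25.6953 = 60.6953

60.6953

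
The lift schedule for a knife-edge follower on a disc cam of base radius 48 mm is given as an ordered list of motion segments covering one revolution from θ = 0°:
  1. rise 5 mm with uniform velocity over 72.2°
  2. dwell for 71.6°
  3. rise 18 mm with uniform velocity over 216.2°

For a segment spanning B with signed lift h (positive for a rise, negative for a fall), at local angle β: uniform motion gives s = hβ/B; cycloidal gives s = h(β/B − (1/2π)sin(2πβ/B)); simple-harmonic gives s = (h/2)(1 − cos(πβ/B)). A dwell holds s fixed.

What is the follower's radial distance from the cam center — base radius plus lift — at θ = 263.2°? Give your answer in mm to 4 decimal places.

seg 1 [0°–72.2°] uniform, h=5: full span → s += 5 → s = 5.0000
seg 2 [72.2°–143.8°] dwell: s stays 5.0000
seg 3 [143.8°–360°] uniform, h=18: θ=263.2° here. β=119.4, B=216.2. 18·119.4/216.2 = 9.9408 → s = 14.9408
radial distance = base radius + s = 48 + 14.9408 = 62.9408

62.9408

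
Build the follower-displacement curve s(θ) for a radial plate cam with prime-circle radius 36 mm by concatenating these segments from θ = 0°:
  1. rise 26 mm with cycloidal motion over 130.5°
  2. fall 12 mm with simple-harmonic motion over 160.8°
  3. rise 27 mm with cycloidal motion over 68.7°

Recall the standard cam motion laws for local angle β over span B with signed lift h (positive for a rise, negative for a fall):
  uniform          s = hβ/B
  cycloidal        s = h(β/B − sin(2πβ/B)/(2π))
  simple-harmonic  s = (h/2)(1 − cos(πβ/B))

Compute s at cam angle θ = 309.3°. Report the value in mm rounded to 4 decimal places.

seg 1 [0°–130.5°] cycloidal, h=26: full span → s += 26 → s = 26.0000
seg 2 [130.5°–291.3°] simple-harmonic, h=-12: full span → s += -12 → s = 14.0000
seg 3 [291.3°–360°] cycloidal, h=27: θ=309.3° here. β=18, B=68.7. 27·(0.2620 − sin(2π·0.2620)/(2π)) = 2.7893 → s = 16.7893

16.7893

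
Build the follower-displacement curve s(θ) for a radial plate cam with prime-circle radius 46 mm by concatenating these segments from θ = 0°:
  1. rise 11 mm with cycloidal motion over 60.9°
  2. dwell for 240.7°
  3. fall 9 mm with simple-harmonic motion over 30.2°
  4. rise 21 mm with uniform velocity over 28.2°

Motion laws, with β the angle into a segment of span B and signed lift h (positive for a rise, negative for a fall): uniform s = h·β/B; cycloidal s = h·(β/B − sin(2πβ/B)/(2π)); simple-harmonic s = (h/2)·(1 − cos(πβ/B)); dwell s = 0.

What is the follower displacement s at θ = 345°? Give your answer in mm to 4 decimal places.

seg 1 [0°–60.9°] cycloidal, h=11: full span → s += 11 → s = 11.0000
seg 2 [60.9°–301.6°] dwell: s stays 11.0000
seg 3 [301.6°–331.8°] simple-harmonic, h=-9: full span → s += -9 → s = 2.0000
seg 4 [331.8°–360°] uniform, h=21: θ=345° here. β=13.2, B=28.2. 21·13.2/28.2 = 9.8298 → s = 11.8298

11.8298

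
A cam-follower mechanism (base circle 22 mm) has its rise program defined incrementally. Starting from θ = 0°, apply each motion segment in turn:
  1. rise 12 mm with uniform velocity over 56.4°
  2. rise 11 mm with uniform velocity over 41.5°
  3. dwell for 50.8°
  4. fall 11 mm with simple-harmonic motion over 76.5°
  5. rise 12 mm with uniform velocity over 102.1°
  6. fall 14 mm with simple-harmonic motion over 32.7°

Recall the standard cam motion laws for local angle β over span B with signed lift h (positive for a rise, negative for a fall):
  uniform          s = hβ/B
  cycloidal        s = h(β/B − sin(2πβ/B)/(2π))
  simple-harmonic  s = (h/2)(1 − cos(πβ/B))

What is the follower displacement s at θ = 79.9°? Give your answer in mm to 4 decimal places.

seg 1 [0°–56.4°] uniform, h=12: full span → s += 12 → s = 12.0000
seg 2 [56.4°–97.9°] uniform, h=11: θ=79.9° here. β=23.5, B=41.5. 11·23.5/41.5 = 6.2289 → s = 18.2289

18.2289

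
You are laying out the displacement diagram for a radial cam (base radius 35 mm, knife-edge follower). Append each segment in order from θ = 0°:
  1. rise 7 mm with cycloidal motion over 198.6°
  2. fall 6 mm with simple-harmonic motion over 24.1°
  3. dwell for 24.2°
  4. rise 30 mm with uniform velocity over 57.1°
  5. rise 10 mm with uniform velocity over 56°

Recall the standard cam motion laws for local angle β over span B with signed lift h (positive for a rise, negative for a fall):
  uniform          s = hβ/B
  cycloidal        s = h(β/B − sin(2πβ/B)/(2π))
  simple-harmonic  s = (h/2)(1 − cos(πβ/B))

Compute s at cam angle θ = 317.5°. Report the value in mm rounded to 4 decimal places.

seg 1 [0°–198.6°] cycloidal, h=7: full span → s += 7 → s = 7.0000
seg 2 [198.6°–222.7°] simple-harmonic, h=-6: full span → s += -6 → s = 1.0000
seg 3 [222.7°–246.9°] dwell: s stays 1.0000
seg 4 [246.9°–304°] uniform, h=30: full span → s += 30 → s = 31.0000
seg 5 [304°–360°] uniform, h=10: θ=317.5° here. β=13.5, B=56. 10·13.5/56 = 2.4107 → s = 33.4107

33.4107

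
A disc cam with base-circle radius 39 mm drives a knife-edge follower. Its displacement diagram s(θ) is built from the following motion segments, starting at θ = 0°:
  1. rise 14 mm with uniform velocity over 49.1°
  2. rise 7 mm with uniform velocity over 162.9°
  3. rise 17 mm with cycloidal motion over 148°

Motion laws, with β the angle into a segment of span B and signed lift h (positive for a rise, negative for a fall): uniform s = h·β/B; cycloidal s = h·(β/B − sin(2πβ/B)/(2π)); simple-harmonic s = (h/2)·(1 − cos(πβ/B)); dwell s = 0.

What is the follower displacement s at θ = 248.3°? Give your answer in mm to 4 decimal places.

seg 1 [0°–49.1°] uniform, h=14: full span → s += 14 → s = 14.0000
seg 2 [49.1°–212°] uniform, h=7: full span → s += 7 → s = 21.0000
seg 3 [212°–360°] cycloidal, h=17: θ=248.3° here. β=36.3, B=148. 17·(0.2453 − sin(2π·0.2453)/(2π)) = 1.4652 → s = 22.4652

22.4652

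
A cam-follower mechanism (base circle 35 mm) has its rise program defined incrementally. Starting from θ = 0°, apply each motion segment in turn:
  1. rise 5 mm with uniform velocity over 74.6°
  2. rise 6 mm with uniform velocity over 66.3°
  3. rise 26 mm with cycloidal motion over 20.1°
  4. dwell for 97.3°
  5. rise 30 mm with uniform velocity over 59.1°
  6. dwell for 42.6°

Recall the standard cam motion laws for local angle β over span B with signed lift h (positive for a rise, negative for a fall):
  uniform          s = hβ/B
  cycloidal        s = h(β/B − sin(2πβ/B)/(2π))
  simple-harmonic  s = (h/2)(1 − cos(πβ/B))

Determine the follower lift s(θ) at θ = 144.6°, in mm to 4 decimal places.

seg 1 [0°–74.6°] uniform, h=5: full span → s += 5 → s = 5.0000
seg 2 [74.6°–140.9°] uniform, h=6: full span → s += 6 → s = 11.0000
seg 3 [140.9°–161°] cycloidal, h=26: θ=144.6° here. β=3.7, B=20.1. 26·(0.1841 − sin(2π·0.1841)/(2π)) = 0.9979 → s = 11.9979

11.9979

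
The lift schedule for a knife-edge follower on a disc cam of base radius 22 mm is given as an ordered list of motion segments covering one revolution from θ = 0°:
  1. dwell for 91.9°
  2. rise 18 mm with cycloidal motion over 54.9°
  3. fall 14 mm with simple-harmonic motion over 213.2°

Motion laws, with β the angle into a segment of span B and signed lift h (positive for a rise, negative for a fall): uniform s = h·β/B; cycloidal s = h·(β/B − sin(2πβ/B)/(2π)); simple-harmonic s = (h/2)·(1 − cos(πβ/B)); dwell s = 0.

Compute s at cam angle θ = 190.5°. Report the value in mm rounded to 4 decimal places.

seg 1 [0°–91.9°] dwell: s stays 0.0000
seg 2 [91.9°–146.8°] cycloidal, h=18: full span → s += 18 → s = 18.0000
seg 3 [146.8°–360°] simple-harmonic, h=-14: θ=190.5° here. β=43.7, B=213.2. -14/2·(1 − cos(π·0.2050)) = -1.4018 → s = 16.5982

16.5982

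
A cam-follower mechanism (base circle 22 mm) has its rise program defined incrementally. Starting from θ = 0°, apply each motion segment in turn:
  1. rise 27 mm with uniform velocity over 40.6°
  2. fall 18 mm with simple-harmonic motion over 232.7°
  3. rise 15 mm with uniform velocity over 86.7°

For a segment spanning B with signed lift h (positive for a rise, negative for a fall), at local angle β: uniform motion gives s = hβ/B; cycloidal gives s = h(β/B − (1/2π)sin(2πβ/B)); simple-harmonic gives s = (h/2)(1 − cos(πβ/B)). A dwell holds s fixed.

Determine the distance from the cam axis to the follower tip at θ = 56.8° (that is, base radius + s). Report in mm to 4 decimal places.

seg 1 [0°–40.6°] uniform, h=27: full span → s += 27 → s = 27.0000
seg 2 [40.6°–273.3°] simple-harmonic, h=-18: θ=56.8° here. β=16.2, B=232.7. -18/2·(1 − cos(π·0.0696)) = -0.2144 → s = 26.7856
radial distance = base radius + s = 22 + 26.7856 = 48.7856

48.7856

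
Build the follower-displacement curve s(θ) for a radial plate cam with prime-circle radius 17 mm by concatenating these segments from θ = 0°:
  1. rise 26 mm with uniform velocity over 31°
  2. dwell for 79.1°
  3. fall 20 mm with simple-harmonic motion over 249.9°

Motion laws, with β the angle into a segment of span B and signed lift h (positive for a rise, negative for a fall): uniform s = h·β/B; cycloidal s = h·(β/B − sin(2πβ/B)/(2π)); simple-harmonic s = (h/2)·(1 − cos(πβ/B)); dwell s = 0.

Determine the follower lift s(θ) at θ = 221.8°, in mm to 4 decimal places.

seg 1 [0°–31°] uniform, h=26: full span → s += 26 → s = 26.0000
seg 2 [31°–110.1°] dwell: s stays 26.0000
seg 3 [110.1°–360°] simple-harmonic, h=-20: θ=221.8° here. β=111.7, B=249.9. -20/2·(1 − cos(π·0.4470)) = -8.3420 → s = 17.6580

17.6580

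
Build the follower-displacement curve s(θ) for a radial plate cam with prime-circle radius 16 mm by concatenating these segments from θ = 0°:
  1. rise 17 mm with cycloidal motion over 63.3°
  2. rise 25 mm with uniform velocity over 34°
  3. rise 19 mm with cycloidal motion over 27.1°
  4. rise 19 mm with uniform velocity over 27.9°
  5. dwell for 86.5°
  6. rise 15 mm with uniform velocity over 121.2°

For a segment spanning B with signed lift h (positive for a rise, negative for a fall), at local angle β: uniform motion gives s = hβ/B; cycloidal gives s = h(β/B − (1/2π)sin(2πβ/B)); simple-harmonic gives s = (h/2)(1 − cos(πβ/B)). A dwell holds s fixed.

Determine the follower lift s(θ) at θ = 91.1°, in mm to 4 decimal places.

seg 1 [0°–63.3°] cycloidal, h=17: full span → s += 17 → s = 17.0000
seg 2 [63.3°–97.3°] uniform, h=25: θ=91.1° here. β=27.8, B=34. 25·27.8/34 = 20.4412 → s = 37.4412

37.4412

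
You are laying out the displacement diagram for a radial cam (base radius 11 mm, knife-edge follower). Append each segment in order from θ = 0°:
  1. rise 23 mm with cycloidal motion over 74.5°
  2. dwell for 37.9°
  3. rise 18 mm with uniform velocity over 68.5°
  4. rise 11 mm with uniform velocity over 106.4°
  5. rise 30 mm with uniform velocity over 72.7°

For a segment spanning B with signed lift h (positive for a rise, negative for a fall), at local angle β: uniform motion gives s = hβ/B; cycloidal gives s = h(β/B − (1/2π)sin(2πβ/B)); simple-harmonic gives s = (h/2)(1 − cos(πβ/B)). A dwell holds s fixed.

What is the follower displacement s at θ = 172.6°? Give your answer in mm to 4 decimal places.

seg 1 [0°–74.5°] cycloidal, h=23: full span → s += 23 → s = 23.0000
seg 2 [74.5°–112.4°] dwell: s stays 23.0000
seg 3 [112.4°–180.9°] uniform, h=18: θ=172.6° here. β=60.2, B=68.5. 18·60.2/68.5 = 15.8190 → s = 38.8190

38.8190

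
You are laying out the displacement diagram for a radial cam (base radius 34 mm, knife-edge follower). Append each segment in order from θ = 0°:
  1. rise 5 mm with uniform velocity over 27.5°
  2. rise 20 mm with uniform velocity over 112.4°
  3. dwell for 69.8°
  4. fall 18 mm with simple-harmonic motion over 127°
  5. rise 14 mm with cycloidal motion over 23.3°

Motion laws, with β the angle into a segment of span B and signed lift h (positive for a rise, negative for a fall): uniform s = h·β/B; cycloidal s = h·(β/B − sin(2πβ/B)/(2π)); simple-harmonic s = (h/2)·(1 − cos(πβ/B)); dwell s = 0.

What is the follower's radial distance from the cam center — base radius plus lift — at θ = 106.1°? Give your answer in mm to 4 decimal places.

seg 1 [0°–27.5°] uniform, h=5: full span → s += 5 → s = 5.0000
seg 2 [27.5°–139.9°] uniform, h=20: θ=106.1° here. β=78.6, B=112.4. 20·78.6/112.4 = 13.9858 → s = 18.9858
radial distance = base radius + s = 34 + 18.9858 = 52.9858

52.9858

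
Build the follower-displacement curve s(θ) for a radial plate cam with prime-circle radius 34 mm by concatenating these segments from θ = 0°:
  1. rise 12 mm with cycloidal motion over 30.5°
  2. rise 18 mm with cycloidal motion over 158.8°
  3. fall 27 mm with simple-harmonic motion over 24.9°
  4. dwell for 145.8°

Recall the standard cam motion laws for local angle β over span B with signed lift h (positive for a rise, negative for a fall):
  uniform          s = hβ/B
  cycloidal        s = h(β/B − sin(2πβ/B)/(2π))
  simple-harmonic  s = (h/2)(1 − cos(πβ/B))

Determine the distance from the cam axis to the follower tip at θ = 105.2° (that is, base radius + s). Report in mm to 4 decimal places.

seg 1 [0°–30.5°] cycloidal, h=12: full span → s += 12 → s = 12.0000
seg 2 [30.5°–189.3°] cycloidal, h=18: θ=105.2° here. β=74.7, B=158.8. 18·(0.4704 − sin(2π·0.4704)/(2π)) = 7.9376 → s = 19.9376
radial distance = base radius + s = 34 + 19.9376 = 53.9376

53.9376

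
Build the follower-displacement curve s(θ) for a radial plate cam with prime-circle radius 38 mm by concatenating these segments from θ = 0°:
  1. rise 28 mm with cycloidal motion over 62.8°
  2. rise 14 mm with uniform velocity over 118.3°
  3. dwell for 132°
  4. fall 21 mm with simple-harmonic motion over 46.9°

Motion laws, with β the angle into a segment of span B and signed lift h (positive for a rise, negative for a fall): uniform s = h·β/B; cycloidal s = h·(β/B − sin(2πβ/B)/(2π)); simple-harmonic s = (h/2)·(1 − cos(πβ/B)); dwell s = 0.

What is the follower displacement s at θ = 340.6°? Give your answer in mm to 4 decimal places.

seg 1 [0°–62.8°] cycloidal, h=28: full span → s += 28 → s = 28.0000
seg 2 [62.8°–181.1°] uniform, h=14: full span → s += 14 → s = 42.0000
seg 3 [181.1°–313.1°] dwell: s stays 42.0000
seg 4 [313.1°–360°] simple-harmonic, h=-21: θ=340.6° here. β=27.5, B=46.9. -21/2·(1 − cos(π·0.5864)) = -13.3137 → s = 28.6863

28.6863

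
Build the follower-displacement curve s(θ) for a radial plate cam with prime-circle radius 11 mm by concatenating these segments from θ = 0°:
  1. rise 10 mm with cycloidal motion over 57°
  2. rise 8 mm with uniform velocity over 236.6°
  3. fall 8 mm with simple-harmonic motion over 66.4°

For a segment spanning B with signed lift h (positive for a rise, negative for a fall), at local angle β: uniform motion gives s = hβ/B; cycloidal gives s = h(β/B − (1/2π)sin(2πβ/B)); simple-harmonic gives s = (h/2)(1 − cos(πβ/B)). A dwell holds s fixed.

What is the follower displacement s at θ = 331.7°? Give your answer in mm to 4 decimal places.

seg 1 [0°–57°] cycloidal, h=10: full span → s += 10 → s = 10.0000
seg 2 [57°–293.6°] uniform, h=8: full span → s += 8 → s = 18.0000
seg 3 [293.6°–360°] simple-harmonic, h=-8: θ=331.7° here. β=38.1, B=66.4. -8/2·(1 − cos(π·0.5738)) = -4.9191 → s = 13.0809

13.0809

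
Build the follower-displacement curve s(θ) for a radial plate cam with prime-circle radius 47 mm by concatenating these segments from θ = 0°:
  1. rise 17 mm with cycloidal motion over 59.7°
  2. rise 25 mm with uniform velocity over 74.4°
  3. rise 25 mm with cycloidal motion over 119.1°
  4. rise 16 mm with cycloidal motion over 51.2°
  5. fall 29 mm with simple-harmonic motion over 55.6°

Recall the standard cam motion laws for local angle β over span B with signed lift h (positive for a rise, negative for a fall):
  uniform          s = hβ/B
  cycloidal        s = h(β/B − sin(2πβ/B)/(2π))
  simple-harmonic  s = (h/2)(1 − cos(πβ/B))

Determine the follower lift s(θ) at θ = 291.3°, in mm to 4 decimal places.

seg 1 [0°–59.7°] cycloidal, h=17: full span → s += 17 → s = 17.0000
seg 2 [59.7°–134.1°] uniform, h=25: full span → s += 25 → s = 42.0000
seg 3 [134.1°–253.2°] cycloidal, h=25: full span → s += 25 → s = 67.0000
seg 4 [253.2°–304.4°] cycloidal, h=16: θ=291.3° here. β=38.1, B=51.2. 16·(0.7441 − sin(2π·0.7441)/(2π)) = 14.4510 → s = 81.4510

81.4510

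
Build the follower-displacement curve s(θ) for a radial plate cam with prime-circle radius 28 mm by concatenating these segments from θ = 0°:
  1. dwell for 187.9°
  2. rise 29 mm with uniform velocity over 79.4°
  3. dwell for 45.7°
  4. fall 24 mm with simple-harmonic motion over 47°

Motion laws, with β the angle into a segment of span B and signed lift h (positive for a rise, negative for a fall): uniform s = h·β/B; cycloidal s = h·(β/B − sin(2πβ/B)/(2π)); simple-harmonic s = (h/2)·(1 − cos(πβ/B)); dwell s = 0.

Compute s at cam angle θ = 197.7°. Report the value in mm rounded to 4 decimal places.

seg 1 [0°–187.9°] dwell: s stays 0.0000
seg 2 [187.9°–267.3°] uniform, h=29: θ=197.7° here. β=9.8, B=79.4. 29·9.8/79.4 = 3.5793 → s = 3.5793

3.5793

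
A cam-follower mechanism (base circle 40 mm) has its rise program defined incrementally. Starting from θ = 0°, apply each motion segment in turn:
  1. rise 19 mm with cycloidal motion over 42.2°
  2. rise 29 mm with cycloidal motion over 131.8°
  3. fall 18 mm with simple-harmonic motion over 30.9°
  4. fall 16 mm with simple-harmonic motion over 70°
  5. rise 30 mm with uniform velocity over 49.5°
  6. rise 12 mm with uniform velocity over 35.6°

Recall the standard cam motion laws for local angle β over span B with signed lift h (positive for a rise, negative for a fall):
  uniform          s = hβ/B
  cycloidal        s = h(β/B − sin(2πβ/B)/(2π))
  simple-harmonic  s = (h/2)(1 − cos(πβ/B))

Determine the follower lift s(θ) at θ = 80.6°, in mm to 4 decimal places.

seg 1 [0°–42.2°] cycloidal, h=19: full span → s += 19 → s = 19.0000
seg 2 [42.2°–174°] cycloidal, h=29: θ=80.6° here. β=38.4, B=131.8. 29·(0.2914 − sin(2π·0.2914)/(2π)) = 3.9886 → s = 22.9886

22.9886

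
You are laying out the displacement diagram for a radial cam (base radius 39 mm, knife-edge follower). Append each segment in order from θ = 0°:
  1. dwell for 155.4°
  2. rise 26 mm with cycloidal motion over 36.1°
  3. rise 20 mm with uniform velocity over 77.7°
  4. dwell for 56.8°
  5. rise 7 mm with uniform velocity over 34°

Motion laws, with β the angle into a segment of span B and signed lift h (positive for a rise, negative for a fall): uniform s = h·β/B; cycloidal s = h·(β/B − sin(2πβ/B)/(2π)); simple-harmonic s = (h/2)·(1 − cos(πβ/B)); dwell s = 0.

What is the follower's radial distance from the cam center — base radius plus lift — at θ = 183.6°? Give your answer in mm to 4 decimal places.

seg 1 [0°–155.4°] dwell: s stays 0.0000
seg 2 [155.4°–191.5°] cycloidal, h=26: θ=183.6° here. β=28.2, B=36.1. 26·(0.7812 − sin(2π·0.7812)/(2π)) = 24.3692 → s = 24.3692
radial distance = base radius + s = 39 + 24.3692 = 63.3692

63.3692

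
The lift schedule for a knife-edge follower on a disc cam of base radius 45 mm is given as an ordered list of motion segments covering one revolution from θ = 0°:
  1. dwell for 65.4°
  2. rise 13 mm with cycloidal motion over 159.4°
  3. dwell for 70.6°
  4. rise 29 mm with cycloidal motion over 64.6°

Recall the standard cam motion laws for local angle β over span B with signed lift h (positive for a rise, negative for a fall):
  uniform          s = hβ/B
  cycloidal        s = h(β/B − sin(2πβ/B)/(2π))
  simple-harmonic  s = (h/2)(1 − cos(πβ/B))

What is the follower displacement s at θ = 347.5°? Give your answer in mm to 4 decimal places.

seg 1 [0°–65.4°] dwell: s stays 0.0000
seg 2 [65.4°–224.8°] cycloidal, h=13: full span → s += 13 → s = 13.0000
seg 3 [224.8°–295.4°] dwell: s stays 13.0000
seg 4 [295.4°–360°] cycloidal, h=29: θ=347.5° here. β=52.1, B=64.6. 29·(0.8065 − sin(2π·0.8065)/(2π)) = 27.7162 → s = 40.7162

40.7162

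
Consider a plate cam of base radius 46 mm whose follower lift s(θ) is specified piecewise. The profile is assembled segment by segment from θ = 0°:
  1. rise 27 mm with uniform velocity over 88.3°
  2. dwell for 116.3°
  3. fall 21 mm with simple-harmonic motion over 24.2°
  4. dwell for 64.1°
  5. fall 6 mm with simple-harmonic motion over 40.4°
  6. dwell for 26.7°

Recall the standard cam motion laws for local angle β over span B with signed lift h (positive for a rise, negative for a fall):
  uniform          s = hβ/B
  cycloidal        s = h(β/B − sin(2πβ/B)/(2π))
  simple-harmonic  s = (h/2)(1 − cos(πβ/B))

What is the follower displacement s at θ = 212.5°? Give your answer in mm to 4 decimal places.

seg 1 [0°–88.3°] uniform, h=27: full span → s += 27 → s = 27.0000
seg 2 [88.3°–204.6°] dwell: s stays 27.0000
seg 3 [204.6°–228.8°] simple-harmonic, h=-21: θ=212.5° here. β=7.9, B=24.2. -21/2·(1 − cos(π·0.3264)) = -5.0545 → s = 21.9455

21.9455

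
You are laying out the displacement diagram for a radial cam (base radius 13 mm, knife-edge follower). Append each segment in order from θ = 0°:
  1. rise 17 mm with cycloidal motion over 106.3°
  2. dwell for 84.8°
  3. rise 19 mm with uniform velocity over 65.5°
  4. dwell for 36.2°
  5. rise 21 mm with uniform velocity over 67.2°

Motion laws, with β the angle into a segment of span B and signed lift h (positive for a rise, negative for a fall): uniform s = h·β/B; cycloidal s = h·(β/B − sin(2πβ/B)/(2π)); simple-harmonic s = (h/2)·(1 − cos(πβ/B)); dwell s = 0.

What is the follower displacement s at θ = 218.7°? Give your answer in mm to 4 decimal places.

seg 1 [0°–106.3°] cycloidal, h=17: full span → s += 17 → s = 17.0000
seg 2 [106.3°–191.1°] dwell: s stays 17.0000
seg 3 [191.1°–256.6°] uniform, h=19: θ=218.7° here. β=27.6, B=65.5. 19·27.6/65.5 = 8.0061 → s = 25.0061

25.0061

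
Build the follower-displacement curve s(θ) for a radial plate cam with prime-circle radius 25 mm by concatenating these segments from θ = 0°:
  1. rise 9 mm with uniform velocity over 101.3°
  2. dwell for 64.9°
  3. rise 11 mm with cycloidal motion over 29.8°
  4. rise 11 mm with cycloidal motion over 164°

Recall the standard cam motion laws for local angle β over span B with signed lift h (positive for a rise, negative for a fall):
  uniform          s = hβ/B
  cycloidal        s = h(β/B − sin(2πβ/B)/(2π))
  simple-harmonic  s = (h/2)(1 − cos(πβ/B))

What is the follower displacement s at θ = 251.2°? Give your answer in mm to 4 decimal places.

seg 1 [0°–101.3°] uniform, h=9: full span → s += 9 → s = 9.0000
seg 2 [101.3°–166.2°] dwell: s stays 9.0000
seg 3 [166.2°–196°] cycloidal, h=11: full span → s += 11 → s = 20.0000
seg 4 [196°–360°] cycloidal, h=11: θ=251.2° here. β=55.2, B=164. 11·(0.3366 − sin(2π·0.3366)/(2π)) = 2.2045 → s = 22.2045

22.2045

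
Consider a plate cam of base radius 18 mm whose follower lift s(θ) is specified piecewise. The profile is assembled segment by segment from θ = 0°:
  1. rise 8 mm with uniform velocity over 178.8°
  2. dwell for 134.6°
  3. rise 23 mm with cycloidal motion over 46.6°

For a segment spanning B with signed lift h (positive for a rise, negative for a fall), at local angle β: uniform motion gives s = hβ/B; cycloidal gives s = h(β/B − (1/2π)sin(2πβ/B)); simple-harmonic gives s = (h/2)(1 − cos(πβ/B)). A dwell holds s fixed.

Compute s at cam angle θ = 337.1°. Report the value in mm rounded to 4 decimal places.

seg 1 [0°–178.8°] uniform, h=8: full span → s += 8 → s = 8.0000
seg 2 [178.8°–313.4°] dwell: s stays 8.0000
seg 3 [313.4°–360°] cycloidal, h=23: θ=337.1° here. β=23.7, B=46.6. 23·(0.5086 − sin(2π·0.5086)/(2π)) = 11.8948 → s = 19.8948

19.8948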